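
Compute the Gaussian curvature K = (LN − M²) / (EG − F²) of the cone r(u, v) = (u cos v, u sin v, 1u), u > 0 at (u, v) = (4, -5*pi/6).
K = 0

Coefficients of the first fundamental form: E = 2, F = 0, G = u^2.
Coefficients of the second fundamental form: L = 0, M = 0, N = sqrt(2)*u^2/(2*Abs(u)).
Assemble K = (LN − M²)/(EG − F²) = 0. At (u, v) = (4, -5*pi/6): K = 0.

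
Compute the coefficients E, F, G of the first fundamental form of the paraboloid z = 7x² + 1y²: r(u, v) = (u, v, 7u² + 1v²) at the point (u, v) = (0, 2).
E = 1;  F = 0;  G = 17

Partials: r_u = (1, 0, 14*u), r_v = (0, 1, 2*v). As functions of (u, v):
  E = r_u · r_u = 196*u^2 + 1,
  F = r_u · r_v = 28*u*v,
  G = r_v · r_v = 4*v^2 + 1.
Evaluating at (u, v) = (0, 2): E = 1, F = 0, G = 17.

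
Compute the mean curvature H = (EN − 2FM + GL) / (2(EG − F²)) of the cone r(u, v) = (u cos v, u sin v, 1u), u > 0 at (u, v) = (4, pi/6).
H = sqrt(2)/16

With E = 2, F = 0, G = u^2, L = 0, M = 0, N = sqrt(2)*u^2/(2*Abs(u)), assemble
  H = (EN − 2FM + GL) / (2(EG − F²)) = sqrt(2)/(4*Abs(u)).
At (u, v) = (4, pi/6): H = sqrt(2)/16.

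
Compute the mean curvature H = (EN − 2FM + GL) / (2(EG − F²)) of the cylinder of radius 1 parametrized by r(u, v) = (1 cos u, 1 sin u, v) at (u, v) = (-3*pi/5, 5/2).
H = -1/2

With E = 1, F = 0, G = 1, L = -1, M = 0, N = 0, assemble
  H = (EN − 2FM + GL) / (2(EG − F²)) = -1/2.
At (u, v) = (-3*pi/5, 5/2): H = -1/2.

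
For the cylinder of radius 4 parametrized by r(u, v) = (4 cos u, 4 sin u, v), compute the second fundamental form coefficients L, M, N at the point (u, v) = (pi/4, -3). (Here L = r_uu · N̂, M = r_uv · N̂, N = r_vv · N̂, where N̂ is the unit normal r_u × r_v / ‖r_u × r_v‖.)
L = -4;  M = 0;  N = 0

Compute the unit normal N̂(u, v) = (cos(u), sin(u), 0), and the second partials r_uu, r_uv, r_vv. Take dot products:
  L(u, v) = r_uu · N̂ = -4,
  M(u, v) = r_uv · N̂ = 0,
  N(u, v) = r_vv · N̂ = 0.
Evaluating at (u, v) = (pi/4, -3):
  L = -4, M = 0, N = 0.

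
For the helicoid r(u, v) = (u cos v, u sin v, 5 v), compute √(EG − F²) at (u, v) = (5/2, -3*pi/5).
√(EG − F²)|_{(5/2, -3*pi/5)} = 5*sqrt(5)/2

E = 1, F = 0, G = u^2 + 25; EG − F² = u^2 + 25; √(EG − F²) = sqrt(u^2 + 25). At the given point: 5*sqrt(5)/2.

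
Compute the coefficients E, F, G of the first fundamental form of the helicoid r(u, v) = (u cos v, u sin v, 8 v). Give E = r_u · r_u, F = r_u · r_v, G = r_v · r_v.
E = 1;  F = 0;  G = u^2 + 64

Compute partials: r_u = (cos(v), sin(v), 0), r_v = (-u*sin(v), u*cos(v), 8). Then
  E = r_u · r_u = 1,
  F = r_u · r_v = 0,
  G = r_v · r_v = u^2 + 64.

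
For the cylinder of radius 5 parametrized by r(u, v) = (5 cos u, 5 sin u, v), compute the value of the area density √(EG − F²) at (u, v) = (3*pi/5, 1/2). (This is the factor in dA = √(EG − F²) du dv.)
√(EG − F²)|_{(3*pi/5, 1/2)} = 5

E = 25, F = 0, G = 1, so EG − F² = 25. Taking the positive square root: √(EG − F²) = 5. At (u, v) = (3*pi/5, 1/2): 5.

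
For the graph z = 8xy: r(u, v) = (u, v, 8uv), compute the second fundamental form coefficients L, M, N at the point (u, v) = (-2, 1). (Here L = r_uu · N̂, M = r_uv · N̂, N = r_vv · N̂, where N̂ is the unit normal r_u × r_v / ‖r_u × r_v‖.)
L = 0;  M = 8*sqrt(321)/321;  N = 0

Compute the unit normal N̂(u, v) = (-8*v/sqrt(64*u^2 + 64*v^2 + 1), -8*u/sqrt(64*u^2 + 64*v^2 + 1), 1/sqrt(64*u^2 + 64*v^2 + 1)), and the second partials r_uu, r_uv, r_vv. Take dot products:
  L(u, v) = r_uu · N̂ = 0,
  M(u, v) = r_uv · N̂ = 8/sqrt(64*u^2 + 64*v^2 + 1),
  N(u, v) = r_vv · N̂ = 0.
Evaluating at (u, v) = (-2, 1):
  L = 0, M = 8*sqrt(321)/321, N = 0.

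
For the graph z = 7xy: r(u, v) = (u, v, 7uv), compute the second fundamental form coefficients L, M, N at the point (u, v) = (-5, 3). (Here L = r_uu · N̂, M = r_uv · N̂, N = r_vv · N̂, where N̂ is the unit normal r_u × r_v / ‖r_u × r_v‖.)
L = 0;  M = 7*sqrt(1667)/1667;  N = 0

Compute the unit normal N̂(u, v) = (-7*v/sqrt(49*u^2 + 49*v^2 + 1), -7*u/sqrt(49*u^2 + 49*v^2 + 1), 1/sqrt(49*u^2 + 49*v^2 + 1)), and the second partials r_uu, r_uv, r_vv. Take dot products:
  L(u, v) = r_uu · N̂ = 0,
  M(u, v) = r_uv · N̂ = 7/sqrt(49*u^2 + 49*v^2 + 1),
  N(u, v) = r_vv · N̂ = 0.
Evaluating at (u, v) = (-5, 3):
  L = 0, M = 7*sqrt(1667)/1667, N = 0.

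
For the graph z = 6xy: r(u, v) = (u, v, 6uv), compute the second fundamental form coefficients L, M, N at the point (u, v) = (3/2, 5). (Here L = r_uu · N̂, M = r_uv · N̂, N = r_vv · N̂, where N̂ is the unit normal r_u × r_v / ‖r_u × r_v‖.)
L = 0;  M = 3*sqrt(982)/491;  N = 0

Compute the unit normal N̂(u, v) = (-6*v/sqrt(36*u^2 + 36*v^2 + 1), -6*u/sqrt(36*u^2 + 36*v^2 + 1), 1/sqrt(36*u^2 + 36*v^2 + 1)), and the second partials r_uu, r_uv, r_vv. Take dot products:
  L(u, v) = r_uu · N̂ = 0,
  M(u, v) = r_uv · N̂ = 6/sqrt(36*u^2 + 36*v^2 + 1),
  N(u, v) = r_vv · N̂ = 0.
Evaluating at (u, v) = (3/2, 5):
  L = 0, M = 3*sqrt(982)/491, N = 0.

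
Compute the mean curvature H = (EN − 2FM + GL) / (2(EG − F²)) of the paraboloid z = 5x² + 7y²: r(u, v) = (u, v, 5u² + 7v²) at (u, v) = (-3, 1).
H = 7292*sqrt(1097)/1203409

With E = 100*u^2 + 1, F = 140*u*v, G = 196*v^2 + 1, L = 10/sqrt(100*u^2 + 196*v^2 + 1), M = 0, N = 14/sqrt(100*u^2 + 196*v^2 + 1), assemble
  H = (EN − 2FM + GL) / (2(EG − F²)) = 4*(175*u^2 + 245*v^2 + 3)/(100*u^2 + 196*v^2 + 1)^(3/2).
At (u, v) = (-3, 1): H = 7292*sqrt(1097)/1203409.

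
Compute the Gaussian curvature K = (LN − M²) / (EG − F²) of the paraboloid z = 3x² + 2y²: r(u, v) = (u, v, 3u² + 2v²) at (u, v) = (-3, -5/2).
K = 24/180625

Coefficients of the first fundamental form: E = 36*u^2 + 1, F = 24*u*v, G = 16*v^2 + 1.
Coefficients of the second fundamental form: L = 6/sqrt(36*u^2 + 16*v^2 + 1), M = 0, N = 4/sqrt(36*u^2 + 16*v^2 + 1).
Assemble K = (LN − M²)/(EG − F²) = 24/(1296*u^4 + 1152*u^2*v^2 + 72*u^2 + 256*v^4 + 32*v^2 + 1). At (u, v) = (-3, -5/2): K = 24/180625.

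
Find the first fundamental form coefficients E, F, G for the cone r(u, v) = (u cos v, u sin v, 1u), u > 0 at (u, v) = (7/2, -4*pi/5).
E = 2;  F = 0;  G = 49/4

Partials: r_u = (cos(v), sin(v), 1), r_v = (-u*sin(v), u*cos(v), 0). As functions of (u, v):
  E = r_u · r_u = 2,
  F = r_u · r_v = 0,
  G = r_v · r_v = u^2.
Evaluating at (u, v) = (7/2, -4*pi/5): E = 2, F = 0, G = 49/4.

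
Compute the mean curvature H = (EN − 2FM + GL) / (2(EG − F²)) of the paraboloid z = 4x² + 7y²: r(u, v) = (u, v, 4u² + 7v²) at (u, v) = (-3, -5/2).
H = 8943*sqrt(1802)/3247204

With E = 64*u^2 + 1, F = 112*u*v, G = 196*v^2 + 1, L = 8/sqrt(64*u^2 + 196*v^2 + 1), M = 0, N = 14/sqrt(64*u^2 + 196*v^2 + 1), assemble
  H = (EN − 2FM + GL) / (2(EG − F²)) = (448*u^2 + 784*v^2 + 11)/(64*u^2 + 196*v^2 + 1)^(3/2).
At (u, v) = (-3, -5/2): H = 8943*sqrt(1802)/3247204.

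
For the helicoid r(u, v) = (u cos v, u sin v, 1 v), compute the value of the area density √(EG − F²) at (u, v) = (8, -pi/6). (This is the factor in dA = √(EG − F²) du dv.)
√(EG − F²)|_{(8, -pi/6)} = sqrt(65)

E = 1, F = 0, G = u^2 + 1, so EG − F² = u^2 + 1. Taking the positive square root: √(EG − F²) = sqrt(u^2 + 1). At (u, v) = (8, -pi/6): sqrt(65).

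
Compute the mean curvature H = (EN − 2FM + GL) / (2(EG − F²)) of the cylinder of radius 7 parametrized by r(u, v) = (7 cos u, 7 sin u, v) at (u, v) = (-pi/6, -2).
H = -1/14

With E = 49, F = 0, G = 1, L = -7, M = 0, N = 0, assemble
  H = (EN − 2FM + GL) / (2(EG − F²)) = -1/14.
At (u, v) = (-pi/6, -2): H = -1/14.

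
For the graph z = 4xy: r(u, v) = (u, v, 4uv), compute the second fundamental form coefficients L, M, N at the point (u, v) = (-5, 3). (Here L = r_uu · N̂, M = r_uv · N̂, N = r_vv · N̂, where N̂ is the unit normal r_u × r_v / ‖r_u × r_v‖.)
L = 0;  M = 4*sqrt(545)/545;  N = 0

Compute the unit normal N̂(u, v) = (-4*v/sqrt(16*u^2 + 16*v^2 + 1), -4*u/sqrt(16*u^2 + 16*v^2 + 1), 1/sqrt(16*u^2 + 16*v^2 + 1)), and the second partials r_uu, r_uv, r_vv. Take dot products:
  L(u, v) = r_uu · N̂ = 0,
  M(u, v) = r_uv · N̂ = 4/sqrt(16*u^2 + 16*v^2 + 1),
  N(u, v) = r_vv · N̂ = 0.
Evaluating at (u, v) = (-5, 3):
  L = 0, M = 4*sqrt(545)/545, N = 0.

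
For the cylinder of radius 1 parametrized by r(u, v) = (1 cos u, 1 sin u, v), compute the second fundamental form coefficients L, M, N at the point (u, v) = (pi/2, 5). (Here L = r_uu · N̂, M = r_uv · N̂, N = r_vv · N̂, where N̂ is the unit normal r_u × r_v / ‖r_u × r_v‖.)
L = -1;  M = 0;  N = 0

Compute the unit normal N̂(u, v) = (cos(u), sin(u), 0), and the second partials r_uu, r_uv, r_vv. Take dot products:
  L(u, v) = r_uu · N̂ = -1,
  M(u, v) = r_uv · N̂ = 0,
  N(u, v) = r_vv · N̂ = 0.
Evaluating at (u, v) = (pi/2, 5):
  L = -1, M = 0, N = 0.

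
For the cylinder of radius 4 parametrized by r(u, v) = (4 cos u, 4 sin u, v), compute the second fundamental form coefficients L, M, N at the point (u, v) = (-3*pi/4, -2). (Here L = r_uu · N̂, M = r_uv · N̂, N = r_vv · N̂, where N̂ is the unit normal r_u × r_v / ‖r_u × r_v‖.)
L = -4;  M = 0;  N = 0

Compute the unit normal N̂(u, v) = (cos(u), sin(u), 0), and the second partials r_uu, r_uv, r_vv. Take dot products:
  L(u, v) = r_uu · N̂ = -4,
  M(u, v) = r_uv · N̂ = 0,
  N(u, v) = r_vv · N̂ = 0.
Evaluating at (u, v) = (-3*pi/4, -2):
  L = -4, M = 0, N = 0.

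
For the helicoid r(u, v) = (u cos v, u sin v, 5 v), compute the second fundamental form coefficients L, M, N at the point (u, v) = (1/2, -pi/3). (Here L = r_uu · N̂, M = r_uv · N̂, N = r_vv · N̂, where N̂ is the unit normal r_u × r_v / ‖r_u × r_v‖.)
L = 0;  M = -10*sqrt(101)/101;  N = 0

Compute the unit normal N̂(u, v) = (5*sin(v)/sqrt(u^2 + 25), -5*cos(v)/sqrt(u^2 + 25), u/sqrt(u^2 + 25)), and the second partials r_uu, r_uv, r_vv. Take dot products:
  L(u, v) = r_uu · N̂ = 0,
  M(u, v) = r_uv · N̂ = -5/sqrt(u^2 + 25),
  N(u, v) = r_vv · N̂ = 0.
Evaluating at (u, v) = (1/2, -pi/3):
  L = 0, M = -10*sqrt(101)/101, N = 0.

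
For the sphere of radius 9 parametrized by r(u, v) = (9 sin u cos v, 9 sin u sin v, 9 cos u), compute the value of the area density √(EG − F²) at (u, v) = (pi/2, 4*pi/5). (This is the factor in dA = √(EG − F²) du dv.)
√(EG − F²)|_{(pi/2, 4*pi/5)} = 81

E = 81, F = 0, G = 81*sin(u)^2, so EG − F² = 6561*sin(u)^2. Taking the positive square root: √(EG − F²) = 81*Abs(sin(u)). At (u, v) = (pi/2, 4*pi/5): 81.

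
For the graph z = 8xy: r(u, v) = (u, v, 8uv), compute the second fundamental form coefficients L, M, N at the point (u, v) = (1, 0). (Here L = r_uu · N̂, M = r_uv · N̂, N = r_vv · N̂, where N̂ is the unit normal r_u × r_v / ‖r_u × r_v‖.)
L = 0;  M = 8*sqrt(65)/65;  N = 0

Compute the unit normal N̂(u, v) = (-8*v/sqrt(64*u^2 + 64*v^2 + 1), -8*u/sqrt(64*u^2 + 64*v^2 + 1), 1/sqrt(64*u^2 + 64*v^2 + 1)), and the second partials r_uu, r_uv, r_vv. Take dot products:
  L(u, v) = r_uu · N̂ = 0,
  M(u, v) = r_uv · N̂ = 8/sqrt(64*u^2 + 64*v^2 + 1),
  N(u, v) = r_vv · N̂ = 0.
Evaluating at (u, v) = (1, 0):
  L = 0, M = 8*sqrt(65)/65, N = 0.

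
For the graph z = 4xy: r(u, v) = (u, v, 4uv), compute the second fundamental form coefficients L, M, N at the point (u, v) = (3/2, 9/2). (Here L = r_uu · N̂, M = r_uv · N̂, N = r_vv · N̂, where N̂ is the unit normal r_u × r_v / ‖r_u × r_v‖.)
L = 0;  M = 4/19;  N = 0

Compute the unit normal N̂(u, v) = (-4*v/sqrt(16*u^2 + 16*v^2 + 1), -4*u/sqrt(16*u^2 + 16*v^2 + 1), 1/sqrt(16*u^2 + 16*v^2 + 1)), and the second partials r_uu, r_uv, r_vv. Take dot products:
  L(u, v) = r_uu · N̂ = 0,
  M(u, v) = r_uv · N̂ = 4/sqrt(16*u^2 + 16*v^2 + 1),
  N(u, v) = r_vv · N̂ = 0.
Evaluating at (u, v) = (3/2, 9/2):
  L = 0, M = 4/19, N = 0.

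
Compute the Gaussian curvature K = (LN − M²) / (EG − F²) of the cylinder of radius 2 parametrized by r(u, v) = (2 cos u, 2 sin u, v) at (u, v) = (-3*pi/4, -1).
K = 0

Coefficients of the first fundamental form: E = 4, F = 0, G = 1.
Coefficients of the second fundamental form: L = -2, M = 0, N = 0.
Assemble K = (LN − M²)/(EG − F²) = 0. At (u, v) = (-3*pi/4, -1): K = 0.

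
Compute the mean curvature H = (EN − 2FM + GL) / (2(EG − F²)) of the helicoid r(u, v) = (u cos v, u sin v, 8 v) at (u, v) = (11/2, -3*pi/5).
H = 0

With E = 1, F = 0, G = u^2 + 64, L = 0, M = -8/sqrt(u^2 + 64), N = 0, assemble
  H = (EN − 2FM + GL) / (2(EG − F²)) = 0.
At (u, v) = (11/2, -3*pi/5): H = 0.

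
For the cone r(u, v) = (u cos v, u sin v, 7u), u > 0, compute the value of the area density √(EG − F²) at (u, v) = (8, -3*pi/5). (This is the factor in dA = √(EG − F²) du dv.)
√(EG − F²)|_{(8, -3*pi/5)} = 40*sqrt(2)

E = 50, F = 0, G = u^2, so EG − F² = 50*u^2. Taking the positive square root: √(EG − F²) = 5*sqrt(2)*Abs(u). At (u, v) = (8, -3*pi/5): 40*sqrt(2).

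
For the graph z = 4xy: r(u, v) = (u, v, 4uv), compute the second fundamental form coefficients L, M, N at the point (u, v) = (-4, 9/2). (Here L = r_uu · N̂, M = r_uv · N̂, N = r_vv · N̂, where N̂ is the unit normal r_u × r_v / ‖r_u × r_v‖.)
L = 0;  M = 4*sqrt(581)/581;  N = 0

Compute the unit normal N̂(u, v) = (-4*v/sqrt(16*u^2 + 16*v^2 + 1), -4*u/sqrt(16*u^2 + 16*v^2 + 1), 1/sqrt(16*u^2 + 16*v^2 + 1)), and the second partials r_uu, r_uv, r_vv. Take dot products:
  L(u, v) = r_uu · N̂ = 0,
  M(u, v) = r_uv · N̂ = 4/sqrt(16*u^2 + 16*v^2 + 1),
  N(u, v) = r_vv · N̂ = 0.
Evaluating at (u, v) = (-4, 9/2):
  L = 0, M = 4*sqrt(581)/581, N = 0.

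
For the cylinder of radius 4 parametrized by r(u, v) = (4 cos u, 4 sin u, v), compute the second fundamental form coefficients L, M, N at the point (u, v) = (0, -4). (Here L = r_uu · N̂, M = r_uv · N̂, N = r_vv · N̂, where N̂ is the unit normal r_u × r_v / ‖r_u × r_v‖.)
L = -4;  M = 0;  N = 0

Compute the unit normal N̂(u, v) = (cos(u), sin(u), 0), and the second partials r_uu, r_uv, r_vv. Take dot products:
  L(u, v) = r_uu · N̂ = -4,
  M(u, v) = r_uv · N̂ = 0,
  N(u, v) = r_vv · N̂ = 0.
Evaluating at (u, v) = (0, -4):
  L = -4, M = 0, N = 0.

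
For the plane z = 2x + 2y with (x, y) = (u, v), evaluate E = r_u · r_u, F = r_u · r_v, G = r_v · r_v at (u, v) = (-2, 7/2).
E = 5;  F = 4;  G = 5

Partials: r_u = (1, 0, 2), r_v = (0, 1, 2). As functions of (u, v):
  E = r_u · r_u = 5,
  F = r_u · r_v = 4,
  G = r_v · r_v = 5.
Evaluating at (u, v) = (-2, 7/2): E = 5, F = 4, G = 5.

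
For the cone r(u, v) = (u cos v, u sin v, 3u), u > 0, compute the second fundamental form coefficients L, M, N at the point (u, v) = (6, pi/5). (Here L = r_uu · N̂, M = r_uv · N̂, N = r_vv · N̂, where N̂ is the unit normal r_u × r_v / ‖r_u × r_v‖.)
L = 0;  M = 0;  N = 9*sqrt(10)/5

Compute the unit normal N̂(u, v) = (-3*sqrt(10)*u*cos(v)/(10*Abs(u)), -3*sqrt(10)*u*sin(v)/(10*Abs(u)), sqrt(10)*u/(10*Abs(u))), and the second partials r_uu, r_uv, r_vv. Take dot products:
  L(u, v) = r_uu · N̂ = 0,
  M(u, v) = r_uv · N̂ = 0,
  N(u, v) = r_vv · N̂ = 3*sqrt(10)*u^2/(10*Abs(u)).
Evaluating at (u, v) = (6, pi/5):
  L = 0, M = 0, N = 9*sqrt(10)/5.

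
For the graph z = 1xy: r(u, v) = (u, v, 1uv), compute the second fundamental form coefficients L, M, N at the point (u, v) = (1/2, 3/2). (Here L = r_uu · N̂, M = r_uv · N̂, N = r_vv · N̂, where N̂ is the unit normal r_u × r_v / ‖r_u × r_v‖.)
L = 0;  M = sqrt(14)/7;  N = 0

Compute the unit normal N̂(u, v) = (-v/sqrt(u^2 + v^2 + 1), -u/sqrt(u^2 + v^2 + 1), 1/sqrt(u^2 + v^2 + 1)), and the second partials r_uu, r_uv, r_vv. Take dot products:
  L(u, v) = r_uu · N̂ = 0,
  M(u, v) = r_uv · N̂ = 1/sqrt(u^2 + v^2 + 1),
  N(u, v) = r_vv · N̂ = 0.
Evaluating at (u, v) = (1/2, 3/2):
  L = 0, M = sqrt(14)/7, N = 0.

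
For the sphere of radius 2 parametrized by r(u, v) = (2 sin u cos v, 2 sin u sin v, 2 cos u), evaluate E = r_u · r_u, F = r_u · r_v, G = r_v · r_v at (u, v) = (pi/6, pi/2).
E = 4;  F = 0;  G = 1

Partials: r_u = (2*cos(u)*cos(v), 2*sin(v)*cos(u), -2*sin(u)), r_v = (-2*sin(u)*sin(v), 2*sin(u)*cos(v), 0). As functions of (u, v):
  E = r_u · r_u = 4,
  F = r_u · r_v = 0,
  G = r_v · r_v = 4*sin(u)^2.
Evaluating at (u, v) = (pi/6, pi/2): E = 4, F = 0, G = 1.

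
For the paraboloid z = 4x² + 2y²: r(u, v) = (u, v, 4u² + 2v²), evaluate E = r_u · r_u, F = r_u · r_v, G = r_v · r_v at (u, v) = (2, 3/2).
E = 257;  F = 96;  G = 37

Partials: r_u = (1, 0, 8*u), r_v = (0, 1, 4*v). As functions of (u, v):
  E = r_u · r_u = 64*u^2 + 1,
  F = r_u · r_v = 32*u*v,
  G = r_v · r_v = 16*v^2 + 1.
Evaluating at (u, v) = (2, 3/2): E = 257, F = 96, G = 37.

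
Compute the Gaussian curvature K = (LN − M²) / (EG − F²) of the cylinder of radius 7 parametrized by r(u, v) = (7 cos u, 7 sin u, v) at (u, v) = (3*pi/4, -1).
K = 0

Coefficients of the first fundamental form: E = 49, F = 0, G = 1.
Coefficients of the second fundamental form: L = -7, M = 0, N = 0.
Assemble K = (LN − M²)/(EG − F²) = 0. At (u, v) = (3*pi/4, -1): K = 0.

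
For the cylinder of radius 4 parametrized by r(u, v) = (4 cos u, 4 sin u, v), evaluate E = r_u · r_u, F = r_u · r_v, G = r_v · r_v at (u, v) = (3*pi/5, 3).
E = 16;  F = 0;  G = 1

Partials: r_u = (-4*sin(u), 4*cos(u), 0), r_v = (0, 0, 1). As functions of (u, v):
  E = r_u · r_u = 16,
  F = r_u · r_v = 0,
  G = r_v · r_v = 1.
Evaluating at (u, v) = (3*pi/5, 3): E = 16, F = 0, G = 1.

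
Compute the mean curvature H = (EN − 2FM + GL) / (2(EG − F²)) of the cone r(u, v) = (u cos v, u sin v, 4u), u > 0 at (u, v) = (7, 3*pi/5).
H = 2*sqrt(17)/119

With E = 17, F = 0, G = u^2, L = 0, M = 0, N = 4*sqrt(17)*u^2/(17*Abs(u)), assemble
  H = (EN − 2FM + GL) / (2(EG − F²)) = 2*sqrt(17)/(17*Abs(u)).
At (u, v) = (7, 3*pi/5): H = 2*sqrt(17)/119.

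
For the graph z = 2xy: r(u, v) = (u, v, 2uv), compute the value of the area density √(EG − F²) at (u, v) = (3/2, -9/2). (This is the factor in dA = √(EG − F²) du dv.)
√(EG − F²)|_{(3/2, -9/2)} = sqrt(91)

E = 4*v^2 + 1, F = 4*u*v, G = 4*u^2 + 1, so EG − F² = 4*u^2 + 4*v^2 + 1. Taking the positive square root: √(EG − F²) = sqrt(4*u^2 + 4*v^2 + 1). At (u, v) = (3/2, -9/2): sqrt(91).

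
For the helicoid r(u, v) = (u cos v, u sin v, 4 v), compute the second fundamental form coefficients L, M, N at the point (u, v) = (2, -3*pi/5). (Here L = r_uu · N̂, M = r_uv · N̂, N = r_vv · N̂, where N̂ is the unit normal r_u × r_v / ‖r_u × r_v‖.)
L = 0;  M = -2*sqrt(5)/5;  N = 0

Compute the unit normal N̂(u, v) = (4*sin(v)/sqrt(u^2 + 16), -4*cos(v)/sqrt(u^2 + 16), u/sqrt(u^2 + 16)), and the second partials r_uu, r_uv, r_vv. Take dot products:
  L(u, v) = r_uu · N̂ = 0,
  M(u, v) = r_uv · N̂ = -4/sqrt(u^2 + 16),
  N(u, v) = r_vv · N̂ = 0.
Evaluating at (u, v) = (2, -3*pi/5):
  L = 0, M = -2*sqrt(5)/5, N = 0.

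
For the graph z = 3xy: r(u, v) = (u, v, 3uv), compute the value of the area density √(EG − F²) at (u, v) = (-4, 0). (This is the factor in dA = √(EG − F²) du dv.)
√(EG − F²)|_{(-4, 0)} = sqrt(145)

E = 9*v^2 + 1, F = 9*u*v, G = 9*u^2 + 1, so EG − F² = 9*u^2 + 9*v^2 + 1. Taking the positive square root: √(EG − F²) = sqrt(9*u^2 + 9*v^2 + 1). At (u, v) = (-4, 0): sqrt(145).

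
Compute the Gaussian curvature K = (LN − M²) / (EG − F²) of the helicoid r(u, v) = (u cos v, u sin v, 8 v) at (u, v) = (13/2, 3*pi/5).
K = -1024/180625

Coefficients of the first fundamental form: E = 1, F = 0, G = u^2 + 64.
Coefficients of the second fundamental form: L = 0, M = -8/sqrt(u^2 + 64), N = 0.
Assemble K = (LN − M²)/(EG − F²) = -64/(u^2 + 64)^2. At (u, v) = (13/2, 3*pi/5): K = -1024/180625.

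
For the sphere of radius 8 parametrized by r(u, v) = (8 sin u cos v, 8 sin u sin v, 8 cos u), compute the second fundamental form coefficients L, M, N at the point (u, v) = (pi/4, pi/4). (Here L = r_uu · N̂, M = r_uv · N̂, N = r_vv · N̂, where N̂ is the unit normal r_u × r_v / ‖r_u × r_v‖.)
L = -8;  M = 0;  N = -4

Compute the unit normal N̂(u, v) = (sin(u)^2*cos(v)/Abs(sin(u)), sin(u)^2*sin(v)/Abs(sin(u)), sin(2*u)/(2*Abs(sin(u)))), and the second partials r_uu, r_uv, r_vv. Take dot products:
  L(u, v) = r_uu · N̂ = -8*sin(u)/Abs(sin(u)),
  M(u, v) = r_uv · N̂ = 0,
  N(u, v) = r_vv · N̂ = -8*sin(u)^3/Abs(sin(u)).
Evaluating at (u, v) = (pi/4, pi/4):
  L = -8, M = 0, N = -4.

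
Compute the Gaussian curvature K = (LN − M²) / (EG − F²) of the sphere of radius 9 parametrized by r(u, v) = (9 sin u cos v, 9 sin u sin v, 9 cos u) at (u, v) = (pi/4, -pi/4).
K = 1/81

Coefficients of the first fundamental form: E = 81, F = 0, G = 81*sin(u)^2.
Coefficients of the second fundamental form: L = -9*sin(u)/Abs(sin(u)), M = 0, N = -9*sin(u)^3/Abs(sin(u)).
Assemble K = (LN − M²)/(EG − F²) = 1/81. At (u, v) = (pi/4, -pi/4): K = 1/81.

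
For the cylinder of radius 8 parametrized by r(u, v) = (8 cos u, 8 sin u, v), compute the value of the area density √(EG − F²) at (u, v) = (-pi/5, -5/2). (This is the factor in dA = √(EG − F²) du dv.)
√(EG − F²)|_{(-pi/5, -5/2)} = 8

E = 64, F = 0, G = 1, so EG − F² = 64. Taking the positive square root: √(EG − F²) = 8. At (u, v) = (-pi/5, -5/2): 8.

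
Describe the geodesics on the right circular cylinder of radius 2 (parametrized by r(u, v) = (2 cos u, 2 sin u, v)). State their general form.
The cylinder is flat (K = 0) and locally isometric to the plane via the development (u, v) ↦ (2 u, v). Geodesics are the pre-images of straight lines: circles (v constant), vertical lines (u constant), and helices (v = c · u + d) for constants c, d.

A right cylinder has E = 2², F = 0, G = 1, so EG − F² = 2², and L = −2, M = N = 0, giving K = (LN − M²)/(EG − F²) = 0 everywhere. A flat surface is locally isometric to the Euclidean plane via the map (u, v) ↦ (2 u, v). Straight lines in the (x̃, ỹ) plane pull back to: (a) horizontal circles (v = const), (b) vertical generators (u = const), and (c) helices (2 u tan θ = v, i.e. v = c · u + d).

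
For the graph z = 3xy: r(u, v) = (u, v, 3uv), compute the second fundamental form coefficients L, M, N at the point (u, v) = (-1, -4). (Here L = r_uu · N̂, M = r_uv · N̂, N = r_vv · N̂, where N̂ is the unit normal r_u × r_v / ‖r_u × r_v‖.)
L = 0;  M = 3*sqrt(154)/154;  N = 0

Compute the unit normal N̂(u, v) = (-3*v/sqrt(9*u^2 + 9*v^2 + 1), -3*u/sqrt(9*u^2 + 9*v^2 + 1), 1/sqrt(9*u^2 + 9*v^2 + 1)), and the second partials r_uu, r_uv, r_vv. Take dot products:
  L(u, v) = r_uu · N̂ = 0,
  M(u, v) = r_uv · N̂ = 3/sqrt(9*u^2 + 9*v^2 + 1),
  N(u, v) = r_vv · N̂ = 0.
Evaluating at (u, v) = (-1, -4):
  L = 0, M = 3*sqrt(154)/154, N = 0.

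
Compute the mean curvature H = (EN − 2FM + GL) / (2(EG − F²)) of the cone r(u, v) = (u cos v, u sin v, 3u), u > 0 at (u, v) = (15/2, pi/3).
H = sqrt(10)/50

With E = 10, F = 0, G = u^2, L = 0, M = 0, N = 3*sqrt(10)*u^2/(10*Abs(u)), assemble
  H = (EN − 2FM + GL) / (2(EG − F²)) = 3*sqrt(10)/(20*Abs(u)).
At (u, v) = (15/2, pi/3): H = sqrt(10)/50.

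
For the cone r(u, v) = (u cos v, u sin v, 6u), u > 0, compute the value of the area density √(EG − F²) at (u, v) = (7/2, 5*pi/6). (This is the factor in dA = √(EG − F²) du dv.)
√(EG − F²)|_{(7/2, 5*pi/6)} = 7*sqrt(37)/2

E = 37, F = 0, G = u^2, so EG − F² = 37*u^2. Taking the positive square root: √(EG − F²) = sqrt(37)*Abs(u). At (u, v) = (7/2, 5*pi/6): 7*sqrt(37)/2.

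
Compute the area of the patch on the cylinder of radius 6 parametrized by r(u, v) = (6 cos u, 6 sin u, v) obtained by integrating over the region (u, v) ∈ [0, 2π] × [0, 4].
Area = 48*pi

Area = ∫∫ √(EG − F²) du dv with √(EG − F²) = 6. Integrating over [0, 2π] × [0, 4] gives 48*pi.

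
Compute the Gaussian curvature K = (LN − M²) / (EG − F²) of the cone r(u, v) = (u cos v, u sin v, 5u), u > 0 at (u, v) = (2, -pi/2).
K = 0

Coefficients of the first fundamental form: E = 26, F = 0, G = u^2.
Coefficients of the second fundamental form: L = 0, M = 0, N = 5*sqrt(26)*u^2/(26*Abs(u)).
Assemble K = (LN − M²)/(EG − F²) = 0. At (u, v) = (2, -pi/2): K = 0.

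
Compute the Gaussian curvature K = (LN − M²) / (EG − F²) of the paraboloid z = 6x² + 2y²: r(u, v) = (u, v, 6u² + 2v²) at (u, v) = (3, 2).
K = 48/1852321

Coefficients of the first fundamental form: E = 144*u^2 + 1, F = 48*u*v, G = 16*v^2 + 1.
Coefficients of the second fundamental form: L = 12/sqrt(144*u^2 + 16*v^2 + 1), M = 0, N = 4/sqrt(144*u^2 + 16*v^2 + 1).
Assemble K = (LN − M²)/(EG − F²) = 48/(20736*u^4 + 4608*u^2*v^2 + 288*u^2 + 256*v^4 + 32*v^2 + 1). At (u, v) = (3, 2): K = 48/1852321.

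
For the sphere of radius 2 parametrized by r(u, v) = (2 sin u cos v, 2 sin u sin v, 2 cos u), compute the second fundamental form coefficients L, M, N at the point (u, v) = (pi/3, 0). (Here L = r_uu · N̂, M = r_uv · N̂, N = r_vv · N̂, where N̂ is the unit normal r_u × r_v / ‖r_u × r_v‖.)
L = -2;  M = 0;  N = -3/2

Compute the unit normal N̂(u, v) = (sin(u)^2*cos(v)/Abs(sin(u)), sin(u)^2*sin(v)/Abs(sin(u)), sin(2*u)/(2*Abs(sin(u)))), and the second partials r_uu, r_uv, r_vv. Take dot products:
  L(u, v) = r_uu · N̂ = -2*sin(u)/Abs(sin(u)),
  M(u, v) = r_uv · N̂ = 0,
  N(u, v) = r_vv · N̂ = -2*sin(u)^3/Abs(sin(u)).
Evaluating at (u, v) = (pi/3, 0):
  L = -2, M = 0, N = -3/2.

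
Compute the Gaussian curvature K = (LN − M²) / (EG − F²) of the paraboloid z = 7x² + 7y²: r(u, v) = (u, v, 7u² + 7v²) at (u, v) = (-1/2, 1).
K = 49/15129

Coefficients of the first fundamental form: E = 196*u^2 + 1, F = 196*u*v, G = 196*v^2 + 1.
Coefficients of the second fundamental form: L = 14/sqrt(196*u^2 + 196*v^2 + 1), M = 0, N = 14/sqrt(196*u^2 + 196*v^2 + 1).
Assemble K = (LN − M²)/(EG − F²) = 196/(38416*u^4 + 76832*u^2*v^2 + 392*u^2 + 38416*v^4 + 392*v^2 + 1). At (u, v) = (-1/2, 1): K = 49/15129.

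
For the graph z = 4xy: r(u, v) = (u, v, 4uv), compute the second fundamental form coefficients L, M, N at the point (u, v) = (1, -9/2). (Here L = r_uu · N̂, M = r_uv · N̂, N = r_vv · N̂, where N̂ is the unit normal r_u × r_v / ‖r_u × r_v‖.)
L = 0;  M = 4*sqrt(341)/341;  N = 0

Compute the unit normal N̂(u, v) = (-4*v/sqrt(16*u^2 + 16*v^2 + 1), -4*u/sqrt(16*u^2 + 16*v^2 + 1), 1/sqrt(16*u^2 + 16*v^2 + 1)), and the second partials r_uu, r_uv, r_vv. Take dot products:
  L(u, v) = r_uu · N̂ = 0,
  M(u, v) = r_uv · N̂ = 4/sqrt(16*u^2 + 16*v^2 + 1),
  N(u, v) = r_vv · N̂ = 0.
Evaluating at (u, v) = (1, -9/2):
  L = 0, M = 4*sqrt(341)/341, N = 0.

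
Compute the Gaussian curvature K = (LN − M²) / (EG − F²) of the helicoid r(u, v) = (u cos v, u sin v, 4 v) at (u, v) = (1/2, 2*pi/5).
K = -256/4225

Coefficients of the first fundamental form: E = 1, F = 0, G = u^2 + 16.
Coefficients of the second fundamental form: L = 0, M = -4/sqrt(u^2 + 16), N = 0.
Assemble K = (LN − M²)/(EG − F²) = -16/(u^2 + 16)^2. At (u, v) = (1/2, 2*pi/5): K = -256/4225.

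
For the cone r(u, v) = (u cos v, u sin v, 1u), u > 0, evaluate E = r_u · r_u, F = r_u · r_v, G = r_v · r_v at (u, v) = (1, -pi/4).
E = 2;  F = 0;  G = 1

Partials: r_u = (cos(v), sin(v), 1), r_v = (-u*sin(v), u*cos(v), 0). As functions of (u, v):
  E = r_u · r_u = 2,
  F = r_u · r_v = 0,
  G = r_v · r_v = u^2.
Evaluating at (u, v) = (1, -pi/4): E = 2, F = 0, G = 1.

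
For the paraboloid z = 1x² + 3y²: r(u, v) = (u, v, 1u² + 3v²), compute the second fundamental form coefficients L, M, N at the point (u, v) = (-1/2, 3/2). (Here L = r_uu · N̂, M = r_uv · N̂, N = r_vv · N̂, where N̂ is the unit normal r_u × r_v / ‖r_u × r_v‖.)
L = 2*sqrt(83)/83;  M = 0;  N = 6*sqrt(83)/83

Compute the unit normal N̂(u, v) = (-2*u/sqrt(4*u^2 + 36*v^2 + 1), -6*v/sqrt(4*u^2 + 36*v^2 + 1), 1/sqrt(4*u^2 + 36*v^2 + 1)), and the second partials r_uu, r_uv, r_vv. Take dot products:
  L(u, v) = r_uu · N̂ = 2/sqrt(4*u^2 + 36*v^2 + 1),
  M(u, v) = r_uv · N̂ = 0,
  N(u, v) = r_vv · N̂ = 6/sqrt(4*u^2 + 36*v^2 + 1).
Evaluating at (u, v) = (-1/2, 3/2):
  L = 2*sqrt(83)/83, M = 0, N = 6*sqrt(83)/83.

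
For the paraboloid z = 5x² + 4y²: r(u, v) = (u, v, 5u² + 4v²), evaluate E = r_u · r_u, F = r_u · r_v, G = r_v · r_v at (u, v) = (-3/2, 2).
E = 226;  F = -240;  G = 257

Partials: r_u = (1, 0, 10*u), r_v = (0, 1, 8*v). As functions of (u, v):
  E = r_u · r_u = 100*u^2 + 1,
  F = r_u · r_v = 80*u*v,
  G = r_v · r_v = 64*v^2 + 1.
Evaluating at (u, v) = (-3/2, 2): E = 226, F = -240, G = 257.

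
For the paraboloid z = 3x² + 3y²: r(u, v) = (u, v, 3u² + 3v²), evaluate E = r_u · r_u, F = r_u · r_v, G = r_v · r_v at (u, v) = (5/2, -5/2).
E = 226;  F = -225;  G = 226

Partials: r_u = (1, 0, 6*u), r_v = (0, 1, 6*v). As functions of (u, v):
  E = r_u · r_u = 36*u^2 + 1,
  F = r_u · r_v = 36*u*v,
  G = r_v · r_v = 36*v^2 + 1.
Evaluating at (u, v) = (5/2, -5/2): E = 226, F = -225, G = 226.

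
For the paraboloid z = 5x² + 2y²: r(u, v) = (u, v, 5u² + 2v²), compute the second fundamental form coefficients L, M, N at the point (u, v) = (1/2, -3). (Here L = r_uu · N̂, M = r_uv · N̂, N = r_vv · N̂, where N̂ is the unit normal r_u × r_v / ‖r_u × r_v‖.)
L = sqrt(170)/17;  M = 0;  N = 2*sqrt(170)/85

Compute the unit normal N̂(u, v) = (-10*u/sqrt(100*u^2 + 16*v^2 + 1), -4*v/sqrt(100*u^2 + 16*v^2 + 1), 1/sqrt(100*u^2 + 16*v^2 + 1)), and the second partials r_uu, r_uv, r_vv. Take dot products:
  L(u, v) = r_uu · N̂ = 10/sqrt(100*u^2 + 16*v^2 + 1),
  M(u, v) = r_uv · N̂ = 0,
  N(u, v) = r_vv · N̂ = 4/sqrt(100*u^2 + 16*v^2 + 1).
Evaluating at (u, v) = (1/2, -3):
  L = sqrt(170)/17, M = 0, N = 2*sqrt(170)/85.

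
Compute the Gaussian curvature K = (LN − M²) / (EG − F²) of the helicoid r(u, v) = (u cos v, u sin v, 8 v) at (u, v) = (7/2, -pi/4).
K = -1024/93025

Coefficients of the first fundamental form: E = 1, F = 0, G = u^2 + 64.
Coefficients of the second fundamental form: L = 0, M = -8/sqrt(u^2 + 64), N = 0.
Assemble K = (LN − M²)/(EG − F²) = -64/(u^2 + 64)^2. At (u, v) = (7/2, -pi/4): K = -1024/93025.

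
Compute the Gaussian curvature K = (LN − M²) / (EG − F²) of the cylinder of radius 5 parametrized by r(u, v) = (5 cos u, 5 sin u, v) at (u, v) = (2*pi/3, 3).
K = 0

Coefficients of the first fundamental form: E = 25, F = 0, G = 1.
Coefficients of the second fundamental form: L = -5, M = 0, N = 0.
Assemble K = (LN − M²)/(EG − F²) = 0. At (u, v) = (2*pi/3, 3): K = 0.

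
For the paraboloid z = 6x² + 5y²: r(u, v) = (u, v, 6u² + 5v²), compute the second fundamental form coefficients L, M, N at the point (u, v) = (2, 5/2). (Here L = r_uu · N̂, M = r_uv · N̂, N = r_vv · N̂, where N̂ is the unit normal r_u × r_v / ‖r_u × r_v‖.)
L = 6*sqrt(1202)/601;  M = 0;  N = 5*sqrt(1202)/601

Compute the unit normal N̂(u, v) = (-12*u/sqrt(144*u^2 + 100*v^2 + 1), -10*v/sqrt(144*u^2 + 100*v^2 + 1), 1/sqrt(144*u^2 + 100*v^2 + 1)), and the second partials r_uu, r_uv, r_vv. Take dot products:
  L(u, v) = r_uu · N̂ = 12/sqrt(144*u^2 + 100*v^2 + 1),
  M(u, v) = r_uv · N̂ = 0,
  N(u, v) = r_vv · N̂ = 10/sqrt(144*u^2 + 100*v^2 + 1).
Evaluating at (u, v) = (2, 5/2):
  L = 6*sqrt(1202)/601, M = 0, N = 5*sqrt(1202)/601.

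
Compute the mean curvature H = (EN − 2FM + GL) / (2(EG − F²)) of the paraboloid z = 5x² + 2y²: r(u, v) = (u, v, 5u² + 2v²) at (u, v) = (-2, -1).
H = 887*sqrt(417)/173889

With E = 100*u^2 + 1, F = 40*u*v, G = 16*v^2 + 1, L = 10/sqrt(100*u^2 + 16*v^2 + 1), M = 0, N = 4/sqrt(100*u^2 + 16*v^2 + 1), assemble
  H = (EN − 2FM + GL) / (2(EG − F²)) = (200*u^2 + 80*v^2 + 7)/(100*u^2 + 16*v^2 + 1)^(3/2).
At (u, v) = (-2, -1): H = 887*sqrt(417)/173889.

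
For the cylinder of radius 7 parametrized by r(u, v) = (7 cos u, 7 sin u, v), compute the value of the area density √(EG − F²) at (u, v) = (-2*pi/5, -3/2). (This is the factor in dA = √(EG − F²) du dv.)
√(EG − F²)|_{(-2*pi/5, -3/2)} = 7

E = 49, F = 0, G = 1, so EG − F² = 49. Taking the positive square root: √(EG − F²) = 7. At (u, v) = (-2*pi/5, -3/2): 7.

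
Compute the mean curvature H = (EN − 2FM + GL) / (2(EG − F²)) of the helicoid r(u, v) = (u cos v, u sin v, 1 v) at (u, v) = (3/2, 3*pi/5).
H = 0

With E = 1, F = 0, G = u^2 + 1, L = 0, M = -1/sqrt(u^2 + 1), N = 0, assemble
  H = (EN − 2FM + GL) / (2(EG − F²)) = 0.
At (u, v) = (3/2, 3*pi/5): H = 0.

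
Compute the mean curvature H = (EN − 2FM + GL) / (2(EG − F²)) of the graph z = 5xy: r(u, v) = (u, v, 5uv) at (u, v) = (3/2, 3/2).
H = -1125*sqrt(454)/103058

With E = 25*v^2 + 1, F = 25*u*v, G = 25*u^2 + 1, L = 0, M = 5/sqrt(25*u^2 + 25*v^2 + 1), N = 0, assemble
  H = (EN − 2FM + GL) / (2(EG − F²)) = -125*u*v/(25*u^2 + 25*v^2 + 1)^(3/2).
At (u, v) = (3/2, 3/2): H = -1125*sqrt(454)/103058.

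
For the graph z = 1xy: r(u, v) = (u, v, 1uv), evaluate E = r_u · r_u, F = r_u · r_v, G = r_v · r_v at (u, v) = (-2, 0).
E = 1;  F = 0;  G = 5

Partials: r_u = (1, 0, v), r_v = (0, 1, u). As functions of (u, v):
  E = r_u · r_u = v^2 + 1,
  F = r_u · r_v = u*v,
  G = r_v · r_v = u^2 + 1.
Evaluating at (u, v) = (-2, 0): E = 1, F = 0, G = 5.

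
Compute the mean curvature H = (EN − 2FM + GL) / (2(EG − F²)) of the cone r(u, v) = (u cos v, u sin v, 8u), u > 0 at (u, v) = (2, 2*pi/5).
H = 2*sqrt(65)/65

With E = 65, F = 0, G = u^2, L = 0, M = 0, N = 8*sqrt(65)*u^2/(65*Abs(u)), assemble
  H = (EN − 2FM + GL) / (2(EG − F²)) = 4*sqrt(65)/(65*Abs(u)).
At (u, v) = (2, 2*pi/5): H = 2*sqrt(65)/65.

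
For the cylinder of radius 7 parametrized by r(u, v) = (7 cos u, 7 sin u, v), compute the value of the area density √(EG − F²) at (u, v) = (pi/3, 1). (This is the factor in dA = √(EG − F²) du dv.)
√(EG − F²)|_{(pi/3, 1)} = 7

E = 49, F = 0, G = 1, so EG − F² = 49. Taking the positive square root: √(EG − F²) = 7. At (u, v) = (pi/3, 1): 7.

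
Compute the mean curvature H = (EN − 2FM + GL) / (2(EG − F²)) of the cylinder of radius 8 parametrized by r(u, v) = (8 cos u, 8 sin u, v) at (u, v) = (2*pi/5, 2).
H = -1/16

With E = 64, F = 0, G = 1, L = -8, M = 0, N = 0, assemble
  H = (EN − 2FM + GL) / (2(EG − F²)) = -1/16.
At (u, v) = (2*pi/5, 2): H = -1/16.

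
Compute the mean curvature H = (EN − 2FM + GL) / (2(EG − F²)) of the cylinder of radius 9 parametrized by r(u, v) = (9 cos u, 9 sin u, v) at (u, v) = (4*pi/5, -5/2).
H = -1/18

With E = 81, F = 0, G = 1, L = -9, M = 0, N = 0, assemble
  H = (EN − 2FM + GL) / (2(EG − F²)) = -1/18.
At (u, v) = (4*pi/5, -5/2): H = -1/18.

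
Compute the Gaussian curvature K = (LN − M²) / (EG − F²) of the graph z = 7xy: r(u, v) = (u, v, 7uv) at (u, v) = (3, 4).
K = -49/1503076

Coefficients of the first fundamental form: E = 49*v^2 + 1, F = 49*u*v, G = 49*u^2 + 1.
Coefficients of the second fundamental form: L = 0, M = 7/sqrt(49*u^2 + 49*v^2 + 1), N = 0.
Assemble K = (LN − M²)/(EG − F²) = -49/(2401*u^4 + 4802*u^2*v^2 + 98*u^2 + 2401*v^4 + 98*v^2 + 1). At (u, v) = (3, 4): K = -49/1503076.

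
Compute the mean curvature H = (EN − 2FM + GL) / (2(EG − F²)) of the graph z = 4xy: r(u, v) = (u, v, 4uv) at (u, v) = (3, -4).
H = 768*sqrt(401)/160801

With E = 16*v^2 + 1, F = 16*u*v, G = 16*u^2 + 1, L = 0, M = 4/sqrt(16*u^2 + 16*v^2 + 1), N = 0, assemble
  H = (EN − 2FM + GL) / (2(EG − F²)) = -64*u*v/(16*u^2 + 16*v^2 + 1)^(3/2).
At (u, v) = (3, -4): H = 768*sqrt(401)/160801.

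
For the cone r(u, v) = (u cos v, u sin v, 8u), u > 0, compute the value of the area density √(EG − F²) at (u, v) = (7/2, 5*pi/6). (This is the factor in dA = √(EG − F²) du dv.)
√(EG − F²)|_{(7/2, 5*pi/6)} = 7*sqrt(65)/2

E = 65, F = 0, G = u^2, so EG − F² = 65*u^2. Taking the positive square root: √(EG − F²) = sqrt(65)*Abs(u). At (u, v) = (7/2, 5*pi/6): 7*sqrt(65)/2.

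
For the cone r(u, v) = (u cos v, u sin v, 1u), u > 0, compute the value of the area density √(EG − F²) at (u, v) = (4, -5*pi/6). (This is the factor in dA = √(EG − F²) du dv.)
√(EG − F²)|_{(4, -5*pi/6)} = 4*sqrt(2)

E = 2, F = 0, G = u^2, so EG − F² = 2*u^2. Taking the positive square root: √(EG − F²) = sqrt(2)*Abs(u). At (u, v) = (4, -5*pi/6): 4*sqrt(2).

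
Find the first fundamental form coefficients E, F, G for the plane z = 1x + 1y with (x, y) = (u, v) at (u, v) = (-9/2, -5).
E = 2;  F = 1;  G = 2

Partials: r_u = (1, 0, 1), r_v = (0, 1, 1). As functions of (u, v):
  E = r_u · r_u = 2,
  F = r_u · r_v = 1,
  G = r_v · r_v = 2.
Evaluating at (u, v) = (-9/2, -5): E = 2, F = 1, G = 2.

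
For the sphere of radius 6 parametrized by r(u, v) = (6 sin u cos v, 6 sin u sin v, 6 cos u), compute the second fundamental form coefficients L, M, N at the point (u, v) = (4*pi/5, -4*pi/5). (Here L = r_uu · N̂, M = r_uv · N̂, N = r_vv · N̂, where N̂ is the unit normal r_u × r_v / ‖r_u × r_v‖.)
L = -6;  M = 0;  N = -15/4 + 3*sqrt(5)/4

Compute the unit normal N̂(u, v) = (sin(u)^2*cos(v)/Abs(sin(u)), sin(u)^2*sin(v)/Abs(sin(u)), sin(2*u)/(2*Abs(sin(u)))), and the second partials r_uu, r_uv, r_vv. Take dot products:
  L(u, v) = r_uu · N̂ = -6*sin(u)/Abs(sin(u)),
  M(u, v) = r_uv · N̂ = 0,
  N(u, v) = r_vv · N̂ = -6*sin(u)^3/Abs(sin(u)).
Evaluating at (u, v) = (4*pi/5, -4*pi/5):
  L = -6, M = 0, N = -15/4 + 3*sqrt(5)/4.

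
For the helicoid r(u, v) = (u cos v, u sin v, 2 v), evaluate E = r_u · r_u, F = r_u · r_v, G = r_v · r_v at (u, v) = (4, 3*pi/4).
E = 1;  F = 0;  G = 20

Partials: r_u = (cos(v), sin(v), 0), r_v = (-u*sin(v), u*cos(v), 2). As functions of (u, v):
  E = r_u · r_u = 1,
  F = r_u · r_v = 0,
  G = r_v · r_v = u^2 + 4.
Evaluating at (u, v) = (4, 3*pi/4): E = 1, F = 0, G = 20.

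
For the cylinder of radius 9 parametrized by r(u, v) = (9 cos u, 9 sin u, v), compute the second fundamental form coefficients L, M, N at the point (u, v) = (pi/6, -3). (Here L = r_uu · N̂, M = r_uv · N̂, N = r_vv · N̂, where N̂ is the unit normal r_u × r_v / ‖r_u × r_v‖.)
L = -9;  M = 0;  N = 0

Compute the unit normal N̂(u, v) = (cos(u), sin(u), 0), and the second partials r_uu, r_uv, r_vv. Take dot products:
  L(u, v) = r_uu · N̂ = -9,
  M(u, v) = r_uv · N̂ = 0,
  N(u, v) = r_vv · N̂ = 0.
Evaluating at (u, v) = (pi/6, -3):
  L = -9, M = 0, N = 0.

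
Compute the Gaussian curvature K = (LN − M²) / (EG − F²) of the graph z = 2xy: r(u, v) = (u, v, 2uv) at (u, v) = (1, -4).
K = -4/4761

Coefficients of the first fundamental form: E = 4*v^2 + 1, F = 4*u*v, G = 4*u^2 + 1.
Coefficients of the second fundamental form: L = 0, M = 2/sqrt(4*u^2 + 4*v^2 + 1), N = 0.
Assemble K = (LN − M²)/(EG − F²) = -4/(16*u^4 + 32*u^2*v^2 + 8*u^2 + 16*v^4 + 8*v^2 + 1). At (u, v) = (1, -4): K = -4/4761.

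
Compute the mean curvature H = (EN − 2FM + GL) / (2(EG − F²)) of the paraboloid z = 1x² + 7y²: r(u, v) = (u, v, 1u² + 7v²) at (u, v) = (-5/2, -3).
H = 1947*sqrt(1790)/3204100

With E = 4*u^2 + 1, F = 28*u*v, G = 196*v^2 + 1, L = 2/sqrt(4*u^2 + 196*v^2 + 1), M = 0, N = 14/sqrt(4*u^2 + 196*v^2 + 1), assemble
  H = (EN − 2FM + GL) / (2(EG − F²)) = 4*(7*u^2 + 49*v^2 + 2)/(4*u^2 + 196*v^2 + 1)^(3/2).
At (u, v) = (-5/2, -3): H = 1947*sqrt(1790)/3204100.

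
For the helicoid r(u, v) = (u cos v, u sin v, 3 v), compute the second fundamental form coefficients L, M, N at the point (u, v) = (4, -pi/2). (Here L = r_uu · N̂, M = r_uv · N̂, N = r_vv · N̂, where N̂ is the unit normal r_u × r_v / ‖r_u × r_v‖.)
L = 0;  M = -3/5;  N = 0

Compute the unit normal N̂(u, v) = (3*sin(v)/sqrt(u^2 + 9), -3*cos(v)/sqrt(u^2 + 9), u/sqrt(u^2 + 9)), and the second partials r_uu, r_uv, r_vv. Take dot products:
  L(u, v) = r_uu · N̂ = 0,
  M(u, v) = r_uv · N̂ = -3/sqrt(u^2 + 9),
  N(u, v) = r_vv · N̂ = 0.
Evaluating at (u, v) = (4, -pi/2):
  L = 0, M = -3/5, N = 0.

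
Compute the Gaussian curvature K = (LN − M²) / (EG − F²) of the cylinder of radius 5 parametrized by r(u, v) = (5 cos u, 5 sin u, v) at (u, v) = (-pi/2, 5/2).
K = 0

Coefficients of the first fundamental form: E = 25, F = 0, G = 1.
Coefficients of the second fundamental form: L = -5, M = 0, N = 0.
Assemble K = (LN − M²)/(EG − F²) = 0. At (u, v) = (-pi/2, 5/2): K = 0.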